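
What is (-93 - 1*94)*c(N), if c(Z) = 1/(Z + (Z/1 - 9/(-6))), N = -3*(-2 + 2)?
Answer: -374/3 ≈ -124.67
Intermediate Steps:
N = 0 (N = -3*0 = 0)
c(Z) = 1/(3/2 + 2*Z) (c(Z) = 1/(Z + (Z*1 - 9*(-1/6))) = 1/(Z + (Z + 3/2)) = 1/(Z + (3/2 + Z)) = 1/(3/2 + 2*Z))
(-93 - 1*94)*c(N) = (-93 - 1*94)*(2/(3 + 4*0)) = (-93 - 94)*(2/(3 + 0)) = -374/3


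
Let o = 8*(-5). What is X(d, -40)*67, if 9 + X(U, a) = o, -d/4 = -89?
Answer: -3283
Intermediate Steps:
o = -40
d = 356 (d = -4*(-89) = 356)
X(U, a) = -49 (X(U, a) = -9 - 40 = -49)
X(d, -40)*67 = -49*67 = -3283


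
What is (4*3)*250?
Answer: 3000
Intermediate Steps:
(4*3)*250 = 12*250 = 3000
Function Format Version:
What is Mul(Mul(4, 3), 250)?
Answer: 3000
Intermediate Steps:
Mul(Mul(4, 3), 250) = Mul(12, 250) = 3000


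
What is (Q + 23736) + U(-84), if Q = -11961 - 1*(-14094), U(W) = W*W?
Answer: 32925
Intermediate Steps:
U(W) = W²
Q = 2133 (Q = -11961 + 14094 = 2133)
(Q + 23736) + U(-84) = (2133 + 23736) + (-84)² = 25869 + 7056 = 32925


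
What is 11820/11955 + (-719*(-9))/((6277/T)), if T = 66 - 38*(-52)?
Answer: 10536330530/5002769 ≈ 2106.1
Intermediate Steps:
T = 2042 (T = 66 + 1976 = 2042)
11820/11955 + (-719*(-9))/((6277/T)) = 11820/11955 + (-719*(-9))/((6277/2042)) = 11820*(1/11955) + 6471/((6277*(1/2042))) = 788/797 + 6471/(6277/2042) = 788/797 + 6471*(2042/6277) = 788/797 + 13213782/6277 = 10536330530/5002769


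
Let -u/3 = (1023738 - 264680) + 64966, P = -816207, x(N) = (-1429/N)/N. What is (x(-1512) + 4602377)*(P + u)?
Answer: -11532757950673809887/762048 ≈ -1.5134e+13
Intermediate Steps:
x(N) = -1429/N²
u = -2472072 (u = -3*((1023738 - 264680) + 64966) = -3*(759058 + 64966) = -3*824024 = -2472072)
(x(-1512) + 4602377)*(P + u) = (-1429/(-1512)² + 4602377)*(-816207 - 2472072) = (-1429*1/2286144 + 4602377)*(-3288279) = (-1429/2286144 + 4602377)*(-3288279) = (10521696562859/2286144)*(-3288279) = -11532757950673809887/762048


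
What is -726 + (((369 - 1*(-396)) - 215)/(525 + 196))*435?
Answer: -284196/721 ≈ -394.17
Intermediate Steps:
-726 + (((369 - 1*(-396)) - 215)/(525 + 196))*435 = -726 + (((369 + 396) - 215)/721)*435 = -726 + ((765 - 215)*(1/721))*435 = -726 + (550*(1/721))*435 = -726 + (550/721)*435 = -726 + 239250/721 = -284196/721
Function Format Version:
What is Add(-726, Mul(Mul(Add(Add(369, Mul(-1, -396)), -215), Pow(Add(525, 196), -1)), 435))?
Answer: Rational(-284196, 721) ≈ -394.17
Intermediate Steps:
Add(-726, Mul(Mul(Add(Add(369, Mul(-1, -396)), -215), Pow(Add(525, 196), -1)), 435)) = Add(-726, Mul(Mul(Add(Add(369, 396), -215), Pow(721, -1)), 435)) = Add(-726, Mul(Mul(Add(765, -215), Rational(1, 721)), 435)) = Add(-726, Mul(Mul(550, Rational(1, 721)), 435)) = Add(-726, Mul(Rational(550, 721), 435)) = Add(-726, Rational(239250, 721)) = Rational(-284196, 721)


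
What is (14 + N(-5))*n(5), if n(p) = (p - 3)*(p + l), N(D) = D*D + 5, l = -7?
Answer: -176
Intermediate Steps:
N(D) = 5 + D² (N(D) = D² + 5 = 5 + D²)
n(p) = (-7 + p)*(-3 + p) (n(p) = (p - 3)*(p - 7) = (-3 + p)*(-7 + p) = (-7 + p)*(-3 + p))
(14 + N(-5))*n(5) = (14 + (5 + (-5)²))*(21 + 5² - 10*5) = (14 + (5 + 25))*(21 + 25 - 50) = (14 + 30)*(-4) = 44*(-4) = -176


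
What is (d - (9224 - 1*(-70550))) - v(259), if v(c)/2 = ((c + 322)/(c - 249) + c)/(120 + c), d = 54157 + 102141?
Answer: 145009809/1895 ≈ 76522.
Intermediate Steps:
d = 156298
v(c) = 2*(c + (322 + c)/(-249 + c))/(120 + c) (v(c) = 2*(((c + 322)/(c - 249) + c)/(120 + c)) = 2*(((322 + c)/(-249 + c) + c)/(120 + c)) = 2*((c + (322 + c)/(-249 + c))/(120 + c)) = 2*(c + (322 + c)/(-249 + c))/(120 + c))
(d - (9224 - 1*(-70550))) - v(259) = (156298 - (9224 - 1*(-70550))) - 2*(-322 - 1*259**2 + 248*259)/(29880 - 1*259**2 + 129*259) = (156298 - (9224 + 70550)) - 2*(-322 - 1*67081 + 64232)/(29880 - 1*67081 + 33411) = (156298 - 1*79774) - 2*(-322 - 67081 + 64232)/(29880 - 67081 + 33411) = (156298 - 79774) - 2*(-3171)/(-3790) = 76524 - 2*(-1)*(-3171)/3790 = 76524 - 1*3171/1895 = 76524 - 3171/1895 = 145009809/1895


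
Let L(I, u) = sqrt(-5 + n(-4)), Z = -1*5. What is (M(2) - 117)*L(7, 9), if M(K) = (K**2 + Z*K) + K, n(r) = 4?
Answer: -121*I ≈ -121.0*I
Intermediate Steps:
Z = -5
M(K) = K**2 - 4*K (M(K) = (K**2 - 5*K) + K = K**2 - 4*K)
L(I, u) = I (L(I, u) = sqrt(-5 + 4) = sqrt(-1) = I)
(M(2) - 117)*L(7, 9) = (2*(-4 + 2) - 117)*I = (2*(-2) - 117)*I = (-4 - 117)*I = -121*I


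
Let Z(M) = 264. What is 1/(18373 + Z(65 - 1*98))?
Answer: 1/18637 ≈ 5.3657e-5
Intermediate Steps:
1/(18373 + Z(65 - 1*98)) = 1/(18373 + 264) = 1/18637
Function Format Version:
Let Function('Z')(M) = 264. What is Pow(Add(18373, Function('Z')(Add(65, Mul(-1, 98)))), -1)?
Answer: Rational(1, 18637) ≈ 5.3657e-5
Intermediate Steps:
Pow(Add(18373, Function('Z')(Add(65, Mul(-1, 98)))), -1) = Pow(Add(18373, 264), -1) = Pow(18637, -1) = Rational(1, 18637)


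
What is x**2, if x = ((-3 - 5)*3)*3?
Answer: 5184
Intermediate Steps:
x = -72 (x = -8*3*3 = -24*3 = -72)
x**2 = (-72)**2 = 5184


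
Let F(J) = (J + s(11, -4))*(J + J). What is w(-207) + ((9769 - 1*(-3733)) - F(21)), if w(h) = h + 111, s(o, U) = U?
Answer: 12692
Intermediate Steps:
w(h) = 111 + h
F(J) = 2*J*(-4 + J) (F(J) = (J - 4)*(J + J) = (-4 + J)*(2*J) = 2*J*(-4 + J))
w(-207) + ((9769 - 1*(-3733)) - F(21)) = (111 - 207) + ((9769 - 1*(-3733)) - 2*21*(-4 + 21)) = -96 + ((9769 + 3733) - 2*21*17) = -96 + (13502 - 1*714) = -96 + (13502 - 714) = -96 + 12788 = 12692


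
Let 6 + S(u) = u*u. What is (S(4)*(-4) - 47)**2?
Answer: 7569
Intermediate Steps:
S(u) = -6 + u**2 (S(u) = -6 + u*u = -6 + u**2)
(S(4)*(-4) - 47)**2 = ((-6 + 4**2)*(-4) - 47)**2 = ((-6 + 16)*(-4) - 47)**2 = (10*(-4) - 47)**2 = (-40 - 47)**2 = (-87)**2 = 7569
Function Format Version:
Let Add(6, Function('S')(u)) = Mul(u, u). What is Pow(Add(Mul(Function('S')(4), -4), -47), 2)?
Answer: 7569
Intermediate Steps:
Function('S')(u) = Add(-6, Pow(u, 2)) (Function('S')(u) = Add(-6, Mul(u, u)) = Add(-6, Pow(u, 2)))
Pow(Add(Mul(Function('S')(4), -4), -47), 2) = Pow(Add(Mul(Add(-6, Pow(4, 2)), -4), -47), 2) = Pow(Add(Mul(Add(-6, 16), -4), -47), 2) = Pow(Add(Mul(10, -4), -47), 2) = Pow(Add(-40, -47), 2) = Pow(-87, 2) = 7569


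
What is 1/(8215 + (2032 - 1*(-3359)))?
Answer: 1/13606 ≈ 7.3497e-5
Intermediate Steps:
1/(8215 + (2032 - 1*(-3359))) = 1/(8215 + (2032 + 3359)) = 1/(8215 + 5391) = 1/13606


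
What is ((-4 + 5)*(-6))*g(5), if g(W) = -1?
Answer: 6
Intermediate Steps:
((-4 + 5)*(-6))*g(5) = ((-4 + 5)*(-6))*(-1) = (1*(-6))*(-1) = -6*(-1) = 6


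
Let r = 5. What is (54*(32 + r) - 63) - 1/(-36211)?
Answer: 70068286/36211 ≈ 1935.0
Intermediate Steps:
(54*(32 + r) - 63) - 1/(-36211) = (54*(32 + 5) - 63) - 1/(-36211) = (54*37 - 63) - 1*(-1/36211) = (1998 - 63) + 1/36211 = 1935 + 1/36211 = 70068286/36211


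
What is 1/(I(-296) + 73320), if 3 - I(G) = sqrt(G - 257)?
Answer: 73323/5376262882 + I*sqrt(553)/5376262882 ≈ 1.3638e-5 + 4.374e-9*I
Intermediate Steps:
I(G) = 3 - sqrt(-257 + G) (I(G) = 3 - sqrt(G - 257) = 3 - sqrt(-257 + G))
1/(I(-296) + 73320) = 1/((3 - sqrt(-257 - 296)) + 73320) = 1/((3 - sqrt(-553)) + 73320) = 1/((3 - I*sqrt(553)) + 73320) = 1/(73323 - I*sqrt(553))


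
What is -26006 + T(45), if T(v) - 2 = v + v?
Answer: -25914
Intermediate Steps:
T(v) = 2 + 2*v (T(v) = 2 + (v + v) = 2 + 2*v)
-26006 + T(45) = -26006 + (2 + 2*45) = -26006 + (2 + 90) = -26006 + 92 = -25914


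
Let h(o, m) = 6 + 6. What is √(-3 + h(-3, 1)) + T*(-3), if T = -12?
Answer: 39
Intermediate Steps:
h(o, m) = 12
√(-3 + h(-3, 1)) + T*(-3) = √(-3 + 12) - 12*(-3) = √9 + 36 = 3 + 36 = 39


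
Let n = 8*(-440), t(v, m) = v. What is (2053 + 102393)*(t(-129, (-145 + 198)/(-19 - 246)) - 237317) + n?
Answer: -24800288436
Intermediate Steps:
n = -3520
(2053 + 102393)*(t(-129, (-145 + 198)/(-19 - 246)) - 237317) + n = (2053 + 102393)*(-129 - 237317) - 3520 = 104446*(-237446) - 3520 = -24800284916 - 3520 = -24800288436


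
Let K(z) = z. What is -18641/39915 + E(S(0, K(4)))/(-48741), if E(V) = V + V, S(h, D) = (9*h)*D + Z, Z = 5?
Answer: -302993377/648499005 ≈ -0.46722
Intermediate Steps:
S(h, D) = 5 + 9*D*h (S(h, D) = (9*h)*D + 5 = 9*D*h + 5 = 5 + 9*D*h)
E(V) = 2*V
-18641/39915 + E(S(0, K(4)))/(-48741) = -18641/39915 + (2*(5 + 9*4*0))/(-48741) = -18641*1/39915 + (2*(5 + 0))*(-1/48741) = -18641/39915 + (2*5)*(-1/48741) = -18641/39915 + 10*(-1/48741) = -18641/39915 - 10/48741 = -302993377/648499005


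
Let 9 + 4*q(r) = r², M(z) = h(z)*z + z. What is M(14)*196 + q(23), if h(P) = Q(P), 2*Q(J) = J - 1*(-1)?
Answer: 23454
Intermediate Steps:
Q(J) = ½ + J/2 (Q(J) = (J - 1*(-1))/2 = (J + 1)/2 = (1 + J)/2 = ½ + J/2)
h(P) = ½ + P/2
M(z) = z + z*(½ + z/2) (M(z) = (½ + z/2)*z + z = z*(½ + z/2) + z = z + z*(½ + z/2))
q(r) = -9/4 + r²/4
M(14)*196 + q(23) = ((½)*14*(3 + 14))*196 + (-9/4 + (¼)*23²) = ((½)*14*17)*196 + (-9/4 + (¼)*529) = 119*196 + (-9/4 + 529/4) = 23324 + 130 = 23454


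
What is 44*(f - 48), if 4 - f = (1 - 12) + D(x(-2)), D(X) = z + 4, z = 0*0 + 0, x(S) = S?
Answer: -1628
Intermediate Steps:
z = 0 (z = 0 + 0 = 0)
D(X) = 4 (D(X) = 0 + 4 = 4)
f = 11 (f = 4 - ((1 - 12) + 4) = 4 - (-11 + 4) = 4 - 1*(-7) = 4 + 7 = 11)
44*(f - 48) = 44*(11 - 48) = 44*(-37) = -1628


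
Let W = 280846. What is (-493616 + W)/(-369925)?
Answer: 42554/73985 ≈ 0.57517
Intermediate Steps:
(-493616 + W)/(-369925) = (-493616 + 280846)/(-369925) = -212770*(-1/369925) = 42554/73985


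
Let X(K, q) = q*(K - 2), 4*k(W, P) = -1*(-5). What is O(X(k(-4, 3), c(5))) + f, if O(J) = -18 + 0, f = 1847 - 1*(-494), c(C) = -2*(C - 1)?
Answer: 2323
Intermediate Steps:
k(W, P) = 5/4 (k(W, P) = (-1*(-5))/4 = (¼)*5 = 5/4)
c(C) = 2 - 2*C (c(C) = -2*(-1 + C) = 2 - 2*C)
X(K, q) = q*(-2 + K)
f = 2341 (f = 1847 + 494 = 2341)
O(J) = -18
O(X(k(-4, 3), c(5))) + f = -18 + 2341 = 2323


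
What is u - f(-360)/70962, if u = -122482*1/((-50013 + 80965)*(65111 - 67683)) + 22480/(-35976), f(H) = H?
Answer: -1308852847432021/2117030766873168 ≈ -0.61825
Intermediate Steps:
u = -111574603543/178999811184 (u = -122482/((-2572*30952)) + 22480*(-1/35976) = -122482/(-79608544) - 2810/4497 = -122482*(-1/79608544) - 2810/4497 = 61241/39804272 - 2810/4497 = -111574603543/178999811184 ≈ -0.62332)
u - f(-360)/70962 = -111574603543/178999811184 - (-360)/70962 = -111574603543/178999811184 - 1*(-60/11827) = -111574603543/178999811184 + 60/11827 = -1308852847432021/2117030766873168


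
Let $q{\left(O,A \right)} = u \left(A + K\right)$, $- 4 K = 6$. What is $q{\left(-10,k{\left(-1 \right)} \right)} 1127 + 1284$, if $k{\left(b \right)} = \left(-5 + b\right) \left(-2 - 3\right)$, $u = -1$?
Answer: $- \frac{61671}{2} \approx -30836.0$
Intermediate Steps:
$K = - \frac{3}{2}$ ($K = \left(- \frac{1}{4}\right) 6 = - \frac{3}{2} \approx -1.5$)
$k{\left(b \right)} = 25 - 5 b$ ($k{\left(b \right)} = \left(-5 + b\right) \left(-5\right) = 25 - 5 b$)
$q{\left(O,A \right)} = \frac{3}{2} - A$ ($q{\left(O,A \right)} = - (A - \frac{3}{2}) = - (- \frac{3}{2} + A) = \frac{3}{2} - A$)
$q{\left(-10,k{\left(-1 \right)} \right)} 1127 + 1284 = \left(\frac{3}{2} - \left(25 - -5\right)\right) 1127 + 1284 = \left(\frac{3}{2} - \left(25 + 5\right)\right) 1127 + 1284 = \left(\frac{3}{2} - 30\right) 1127 + 1284 = \left(- \frac{57}{2}\right) 1127 + 1284 = - \frac{64239}{2} + 1284 = - \frac{61671}{2}$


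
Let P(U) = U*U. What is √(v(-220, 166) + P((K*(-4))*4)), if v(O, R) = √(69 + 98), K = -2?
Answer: √(1024 + √167) ≈ 32.201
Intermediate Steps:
v(O, R) = √167
P(U) = U²
√(v(-220, 166) + P((K*(-4))*4)) = √(√167 + (-2*(-4)*4)²) = √(√167 + (8*4)²) = √(√167 + 32²) = √(√167 + 1024) = √(1024 + √167)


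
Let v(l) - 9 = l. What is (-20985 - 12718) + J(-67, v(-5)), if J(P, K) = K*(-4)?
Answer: -33719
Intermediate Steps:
v(l) = 9 + l
J(P, K) = -4*K
(-20985 - 12718) + J(-67, v(-5)) = (-20985 - 12718) - 4*(9 - 5) = -33703 - 4*4 = -33703 - 16 = -33719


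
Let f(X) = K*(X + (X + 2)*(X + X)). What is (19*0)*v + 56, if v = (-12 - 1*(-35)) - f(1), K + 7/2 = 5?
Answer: 56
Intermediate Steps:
K = 3/2 (K = -7/2 + 5 = 3/2 ≈ 1.5000)
f(X) = 3*X/2 + 3*X*(2 + X) (f(X) = 3*(X + (X + 2)*(X + X))/2 = 3*(X + (2 + X)*(2*X))/2 = 3*(X + 2*X*(2 + X))/2 = 3*X/2 + 3*X*(2 + X))
v = 25/2 (v = (-12 - 1*(-35)) - 3*(5 + 2*1)/2 = (-12 + 35) - 3*(5 + 2)/2 = 23 - 3*7/2 = 23 - 1*21/2 = 23 - 21/2 = 25/2 ≈ 12.500)
(19*0)*v + 56 = (19*0)*(25/2) + 56 = 0*(25/2) + 56 = 0 + 56 = 56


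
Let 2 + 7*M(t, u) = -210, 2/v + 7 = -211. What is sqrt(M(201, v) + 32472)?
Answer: 2*sqrt(397411)/7 ≈ 180.12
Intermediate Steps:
v = -1/109 (v = 2/(-7 - 211) = 2/(-218) = 2*(-1/218) = -1/109 ≈ -0.0091743)
M(t, u) = -212/7 (M(t, u) = -2/7 + (1/7)*(-210) = -2/7 - 30 = -212/7)
sqrt(M(201, v) + 32472) = sqrt(-212/7 + 32472) = sqrt(227092/7) = 2*sqrt(397411)/7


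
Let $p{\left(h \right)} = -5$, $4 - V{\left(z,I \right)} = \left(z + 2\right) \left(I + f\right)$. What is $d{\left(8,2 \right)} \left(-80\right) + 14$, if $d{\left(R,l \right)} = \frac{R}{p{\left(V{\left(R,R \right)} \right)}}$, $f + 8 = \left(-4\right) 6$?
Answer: $142$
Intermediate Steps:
$f = -32$ ($f = -8 - 24 = -32$)
$V{\left(z,I \right)} = 4 - \left(-32 + I\right) \left(2 + z\right)$ ($V{\left(z,I \right)} = 4 - \left(z + 2\right) \left(I - 32\right) = 4 - \left(2 + z\right) \left(-32 + I\right) = 4 - \left(-32 + I\right) \left(2 + z\right)$)
$d{\left(R,l \right)} = - \frac{R}{5}$ ($d{\left(R,l \right)} = \frac{R}{-5} = R \left(- \frac{1}{5}\right) = - \frac{R}{5}$)
$d{\left(8,2 \right)} \left(-80\right) + 14 = \left(- \frac{1}{5}\right) 8 \left(-80\right) + 14 = \left(- \frac{8}{5}\right) \left(-80\right) + 14 = 128 + 14 = 142$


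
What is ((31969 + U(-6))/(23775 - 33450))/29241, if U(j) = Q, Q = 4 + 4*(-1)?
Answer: -31969/282906675 ≈ -0.00011300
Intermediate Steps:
Q = 0 (Q = 4 - 4 = 0)
U(j) = 0
((31969 + U(-6))/(23775 - 33450))/29241 = ((31969 + 0)/(23775 - 33450))/29241 = (31969/(-9675))*(1/29241) = (31969*(-1/9675))*(1/29241) = -31969/9675*1/29241 = -31969/282906675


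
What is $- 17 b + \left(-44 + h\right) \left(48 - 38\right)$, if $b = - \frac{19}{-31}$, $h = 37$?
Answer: $- \frac{2493}{31} \approx -80.419$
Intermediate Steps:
$b = \frac{19}{31}$ ($b = \left(-19\right) \left(- \frac{1}{31}\right) = \frac{19}{31} \approx 0.6129$)
$- 17 b + \left(-44 + h\right) \left(48 - 38\right) = \left(-17\right) \frac{19}{31} + \left(-44 + 37\right) \left(48 - 38\right) = - \frac{323}{31} - 70 = - \frac{2493}{31}$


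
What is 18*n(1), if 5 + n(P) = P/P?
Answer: -72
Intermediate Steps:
n(P) = -4 (n(P) = -5 + P/P = -5 + 1 = -4)
18*n(1) = 18*(-4) = -72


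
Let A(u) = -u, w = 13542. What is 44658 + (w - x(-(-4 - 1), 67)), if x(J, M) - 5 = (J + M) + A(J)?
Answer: 58128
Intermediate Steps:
x(J, M) = 5 + M (x(J, M) = 5 + ((J + M) - J) = 5 + M)
44658 + (w - x(-(-4 - 1), 67)) = 44658 + (13542 - (5 + 67)) = 44658 + (13542 - 1*72) = 44658 + (13542 - 72) = 44658 + 13470 = 58128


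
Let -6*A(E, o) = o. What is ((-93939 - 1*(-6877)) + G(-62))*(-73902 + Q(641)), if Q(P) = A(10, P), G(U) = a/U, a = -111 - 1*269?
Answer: 599190020398/93 ≈ 6.4429e+9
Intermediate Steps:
a = -380 (a = -111 - 269 = -380)
A(E, o) = -o/6
G(U) = -380/U
Q(P) = -P/6
((-93939 - 1*(-6877)) + G(-62))*(-73902 + Q(641)) = ((-93939 - 1*(-6877)) - 380/(-62))*(-73902 - ⅙*641) = ((-93939 + 6877) - 380*(-1/62))*(-73902 - 641/6) = (-87062 + 190/31)*(-444053/6) = -2698732/31*(-444053/6) = 599190020398/93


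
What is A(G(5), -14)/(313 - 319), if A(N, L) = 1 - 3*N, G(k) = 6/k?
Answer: 13/30 ≈ 0.43333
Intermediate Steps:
A(G(5), -14)/(313 - 319) = (1 - 18/5)/(313 - 319) = (1 - 18/5)/(-6) = (1 - 3*6/5)*(-⅙) = (1 - 18/5)*(-⅙) = -13/5*(-⅙) = 13/30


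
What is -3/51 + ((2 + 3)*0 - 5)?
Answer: -86/17 ≈ -5.0588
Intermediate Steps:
-3/51 + ((2 + 3)*0 - 5) = (1/51)*(-3) + (5*0 - 5) = -1/17 + (0 - 5) = -1/17 - 5 = -86/17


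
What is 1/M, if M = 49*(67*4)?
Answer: 1/13132 ≈ 7.6150e-5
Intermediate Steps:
M = 13132 (M = 49*268 = 13132)
1/M = 1/13132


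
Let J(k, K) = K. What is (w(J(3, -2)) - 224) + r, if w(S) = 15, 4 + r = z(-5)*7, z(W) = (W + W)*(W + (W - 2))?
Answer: 627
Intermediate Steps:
z(W) = 2*W*(-2 + 2*W) (z(W) = (2*W)*(W + (-2 + W)) = (2*W)*(-2 + 2*W) = 2*W*(-2 + 2*W))
r = 836 (r = -4 + (4*(-5)*(-1 - 5))*7 = -4 + (4*(-5)*(-6))*7 = -4 + 120*7 = -4 + 840 = 836)
(w(J(3, -2)) - 224) + r = (15 - 224) + 836 = -209 + 836 = 627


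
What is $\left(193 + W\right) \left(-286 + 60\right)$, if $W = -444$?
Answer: $56726$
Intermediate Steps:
$\left(193 + W\right) \left(-286 + 60\right) = \left(193 - 444\right) \left(-286 + 60\right) = \left(-251\right) \left(-226\right) = 56726$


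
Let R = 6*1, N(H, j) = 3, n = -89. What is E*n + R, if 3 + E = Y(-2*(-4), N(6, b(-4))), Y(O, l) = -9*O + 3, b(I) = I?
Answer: 6414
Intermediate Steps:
R = 6
Y(O, l) = 3 - 9*O
E = -72 (E = -3 + (3 - (-18)*(-4)) = -3 + (3 - 9*8) = -3 + (3 - 72) = -3 - 69 = -72)
E*n + R = -72*(-89) + 6 = 6408 + 6 = 6414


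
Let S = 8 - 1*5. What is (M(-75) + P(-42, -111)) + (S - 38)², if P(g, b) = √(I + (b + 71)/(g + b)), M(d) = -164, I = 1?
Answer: 1061 + √3281/51 ≈ 1062.1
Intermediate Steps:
P(g, b) = √(1 + (71 + b)/(b + g)) (P(g, b) = √(1 + (b + 71)/(g + b)) = √(1 + (71 + b)/(b + g)))
S = 3 (S = 8 - 5 = 3)
(M(-75) + P(-42, -111)) + (S - 38)² = (-164 + √((71 - 42 + 2*(-111))/(-111 - 42))) + (3 - 38)² = (-164 + √((71 - 42 - 222)/(-153))) + (-35)² = (-164 + √(-1/153*(-193))) + 1225 = (-164 + √(193/153)) + 1225 = (-164 + √3281/51) + 1225 = 1061 + √3281/51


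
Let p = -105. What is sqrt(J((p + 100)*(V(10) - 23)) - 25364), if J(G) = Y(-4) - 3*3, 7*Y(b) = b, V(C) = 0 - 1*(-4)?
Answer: 3*I*sqrt(138145)/7 ≈ 159.29*I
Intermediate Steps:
V(C) = 4 (V(C) = 0 + 4 = 4)
Y(b) = b/7
J(G) = -67/7 (J(G) = (1/7)*(-4) - 3*3 = -4/7 - 9 = -67/7)
sqrt(J((p + 100)*(V(10) - 23)) - 25364) = sqrt(-67/7 - 25364) = sqrt(-177615/7) = 3*I*sqrt(138145)/7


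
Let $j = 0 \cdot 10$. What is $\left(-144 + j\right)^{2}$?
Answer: $20736$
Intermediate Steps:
$j = 0$
$\left(-144 + j\right)^{2} = \left(-144 + 0\right)^{2} = \left(-144\right)^{2} = 20736$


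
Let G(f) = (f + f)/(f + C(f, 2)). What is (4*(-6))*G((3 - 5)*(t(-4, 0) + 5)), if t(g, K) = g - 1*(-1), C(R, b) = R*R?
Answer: 16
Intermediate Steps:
C(R, b) = R**2
t(g, K) = 1 + g (t(g, K) = g + 1 = 1 + g)
G(f) = 2*f/(f + f**2) (G(f) = (f + f)/(f + f**2) = (2*f)/(f + f**2) = 2*f/(f + f**2))
(4*(-6))*G((3 - 5)*(t(-4, 0) + 5)) = (4*(-6))*(2/(1 + (3 - 5)*((1 - 4) + 5))) = -48/(1 - 2*(-3 + 5)) = -48/(1 - 2*2) = -48/(1 - 4) = -48/(-3) = -48*(-1)/3 = -24*(-2/3) = 16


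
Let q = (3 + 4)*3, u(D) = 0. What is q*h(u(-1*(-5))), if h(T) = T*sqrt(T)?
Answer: 0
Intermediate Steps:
h(T) = T**(3/2)
q = 21 (q = 7*3 = 21)
q*h(u(-1*(-5))) = 21*0**(3/2) = 21*0 = 0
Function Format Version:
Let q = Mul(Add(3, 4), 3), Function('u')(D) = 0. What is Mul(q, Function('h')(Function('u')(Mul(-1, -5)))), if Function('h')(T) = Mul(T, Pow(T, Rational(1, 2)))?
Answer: 0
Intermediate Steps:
Function('h')(T) = Pow(T, Rational(3, 2))
q = 21 (q = Mul(7, 3) = 21)
Mul(q, Function('h')(Function('u')(Mul(-1, -5)))) = Mul(21, Pow(0, Rational(3, 2))) = Mul(21, 0) = 0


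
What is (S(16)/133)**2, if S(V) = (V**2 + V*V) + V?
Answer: 278784/17689 ≈ 15.760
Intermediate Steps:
S(V) = V + 2*V**2 (S(V) = (V**2 + V**2) + V = 2*V**2 + V = V + 2*V**2)
(S(16)/133)**2 = ((16*(1 + 2*16))/133)**2 = ((16*(1 + 32))*(1/133))**2 = ((16*33)*(1/133))**2 = (528*(1/133))**2 = (528/133)**2 = 278784/17689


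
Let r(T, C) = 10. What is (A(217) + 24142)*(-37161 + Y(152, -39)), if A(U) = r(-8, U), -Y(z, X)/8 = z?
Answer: -926881304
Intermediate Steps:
Y(z, X) = -8*z
A(U) = 10
(A(217) + 24142)*(-37161 + Y(152, -39)) = (10 + 24142)*(-37161 - 8*152) = 24152*(-37161 - 1216) = 24152*(-38377) = -926881304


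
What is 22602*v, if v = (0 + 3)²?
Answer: 203418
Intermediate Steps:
v = 9 (v = 3² = 9)
22602*v = 22602*9 = 203418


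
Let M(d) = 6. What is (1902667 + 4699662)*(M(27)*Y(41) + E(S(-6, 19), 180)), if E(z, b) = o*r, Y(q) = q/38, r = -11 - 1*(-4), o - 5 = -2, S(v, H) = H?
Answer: -95907516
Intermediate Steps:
o = 3 (o = 5 - 2 = 3)
r = -7 (r = -11 + 4 = -7)
Y(q) = q/38 (Y(q) = q*(1/38) = q/38)
E(z, b) = -21 (E(z, b) = 3*(-7) = -21)
(1902667 + 4699662)*(M(27)*Y(41) + E(S(-6, 19), 180)) = (1902667 + 4699662)*(6*((1/38)*41) - 21) = 6602329*(6*(41/38) - 21) = 6602329*(123/19 - 21) = 6602329*(-276/19) = -95907516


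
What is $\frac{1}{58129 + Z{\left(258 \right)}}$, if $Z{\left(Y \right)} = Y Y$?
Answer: $\frac{1}{124693} \approx 8.0197 \cdot 10^{-6}$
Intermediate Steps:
$Z{\left(Y \right)} = Y^{2}$
$\frac{1}{58129 + Z{\left(258 \right)}} = \frac{1}{58129 + 258^{2}} = \frac{1}{58129 + 66564} = \frac{1}{124693}$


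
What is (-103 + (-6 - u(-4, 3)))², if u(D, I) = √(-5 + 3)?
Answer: (109 + I*√2)² ≈ 11879.0 + 308.3*I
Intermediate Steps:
u(D, I) = I*√2 (u(D, I) = √(-2) = I*√2)
(-103 + (-6 - u(-4, 3)))² = (-103 + (-6 - I*√2))² = (-109 - I*√2)²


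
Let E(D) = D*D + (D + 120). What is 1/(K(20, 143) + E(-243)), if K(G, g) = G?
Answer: 1/58946 ≈ 1.6965e-5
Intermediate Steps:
E(D) = 120 + D + D² (E(D) = D² + (120 + D) = 120 + D + D²)
1/(K(20, 143) + E(-243)) = 1/(20 + (120 - 243 + (-243)²)) = 1/(20 + (120 - 243 + 59049)) = 1/(20 + 58926) = 1/58946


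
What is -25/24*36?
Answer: -75/2 ≈ -37.500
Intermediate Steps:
-25/24*36 = -75/2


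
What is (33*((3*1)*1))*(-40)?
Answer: -3960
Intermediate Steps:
(33*((3*1)*1))*(-40) = (33*(3*1))*(-40) = (33*3)*(-40) = 99*(-40) = -3960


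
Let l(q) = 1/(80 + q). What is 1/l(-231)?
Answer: -151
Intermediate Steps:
1/l(-231) = 1/(1/(80 - 231)) = 1/(1/(-151)) = 1/(-1/151) = -151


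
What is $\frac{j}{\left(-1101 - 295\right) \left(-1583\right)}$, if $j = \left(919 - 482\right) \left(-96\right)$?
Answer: $- \frac{10488}{552467} \approx -0.018984$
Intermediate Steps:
$j = -41952$ ($j = 437 \left(-96\right) = -41952$)
$\frac{j}{\left(-1101 - 295\right) \left(-1583\right)} = - \frac{41952}{\left(-1101 - 295\right) \left(-1583\right)} = - \frac{41952}{\left(-1396\right) \left(-1583\right)} = - \frac{41952}{2209868} = \left(-41952\right) \frac{1}{2209868} = - \frac{10488}{552467}$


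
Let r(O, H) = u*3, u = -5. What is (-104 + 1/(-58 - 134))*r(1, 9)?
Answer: 99845/64 ≈ 1560.1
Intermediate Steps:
r(O, H) = -15 (r(O, H) = -5*3 = -15)
(-104 + 1/(-58 - 134))*r(1, 9) = (-104 + 1/(-58 - 134))*(-15) = (-104 + 1/(-192))*(-15) = (-104 - 1/192)*(-15) = -19969/192*(-15) = 99845/64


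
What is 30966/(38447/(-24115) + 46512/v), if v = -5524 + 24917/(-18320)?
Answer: -75588970796978730/24440169722459 ≈ -3092.8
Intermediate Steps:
v = -101224597/18320 (v = -5524 + 24917*(-1/18320) = -5524 - 24917/18320 = -101224597/18320 ≈ -5525.4)
30966/(38447/(-24115) + 46512/v) = 30966/(38447/(-24115) + 46512/(-101224597/18320)) = 30966/(38447*(-1/24115) + 46512*(-18320/101224597)) = 30966/(-38447/24115 - 852099840/101224597) = 30966/(-24440169722459/2441031156655) = 30966*(-2441031156655/24440169722459) = -75588970796978730/24440169722459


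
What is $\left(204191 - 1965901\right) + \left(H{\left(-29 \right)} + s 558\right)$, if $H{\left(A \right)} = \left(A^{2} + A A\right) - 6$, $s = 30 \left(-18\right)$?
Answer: $-2061354$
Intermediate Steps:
$s = -540$
$H{\left(A \right)} = -6 + 2 A^{2}$ ($H{\left(A \right)} = \left(A^{2} + A^{2}\right) - 6 = 2 A^{2} - 6 = -6 + 2 A^{2}$)
$\left(204191 - 1965901\right) + \left(H{\left(-29 \right)} + s 558\right) = \left(204191 - 1965901\right) - \left(301326 - 1682\right) = -1761710 + \left(\left(-6 + 2 \cdot 841\right) - 301320\right) = -1761710 + \left(\left(-6 + 1682\right) - 301320\right) = -1761710 + \left(1676 - 301320\right) = -1761710 - 299644 = -2061354$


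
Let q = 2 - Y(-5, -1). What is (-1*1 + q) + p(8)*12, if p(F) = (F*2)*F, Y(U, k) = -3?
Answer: 1540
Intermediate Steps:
p(F) = 2*F**2 (p(F) = (2*F)*F = 2*F**2)
q = 5 (q = 2 - 1*(-3) = 2 + 3 = 5)
(-1*1 + q) + p(8)*12 = (-1*1 + 5) + (2*8**2)*12 = (-1 + 5) + (2*64)*12 = 4 + 128*12 = 4 + 1536 = 1540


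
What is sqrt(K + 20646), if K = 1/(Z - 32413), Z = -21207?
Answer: sqrt(14839851347195)/26810 ≈ 143.69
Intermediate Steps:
K = -1/53620 (K = 1/(-21207 - 32413) = 1/(-53620) = -1/53620 ≈ -1.8650e-5)
sqrt(K + 20646) = sqrt(-1/53620 + 20646) = sqrt(1107038519/53620) = sqrt(14839851347195)/26810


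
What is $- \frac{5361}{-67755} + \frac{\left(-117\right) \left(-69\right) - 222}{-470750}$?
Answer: $\frac{132783083}{2126377750} \approx 0.062446$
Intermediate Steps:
$- \frac{5361}{-67755} + \frac{\left(-117\right) \left(-69\right) - 222}{-470750} = \left(-5361\right) \left(- \frac{1}{67755}\right) + \left(8073 - 222\right) \left(- \frac{1}{470750}\right) = \frac{1787}{22585} + 7851 \left(- \frac{1}{470750}\right) = \frac{1787}{22585} - \frac{7851}{470750} = \frac{132783083}{2126377750}$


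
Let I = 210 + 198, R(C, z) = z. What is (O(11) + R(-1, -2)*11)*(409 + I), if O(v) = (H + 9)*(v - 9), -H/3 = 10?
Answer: -52288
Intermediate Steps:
H = -30 (H = -3*10 = -30)
O(v) = 189 - 21*v (O(v) = (-30 + 9)*(v - 9) = -21*(-9 + v) = 189 - 21*v)
I = 408
(O(11) + R(-1, -2)*11)*(409 + I) = ((189 - 21*11) - 2*11)*(409 + 408) = ((189 - 231) - 22)*817 = (-42 - 22)*817 = -64*817 = -52288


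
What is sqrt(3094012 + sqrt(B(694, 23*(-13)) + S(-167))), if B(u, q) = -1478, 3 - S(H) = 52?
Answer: sqrt(3094012 + I*sqrt(1527)) ≈ 1759.0 + 0.01*I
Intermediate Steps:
S(H) = -49 (S(H) = 3 - 1*52 = 3 - 52 = -49)
sqrt(3094012 + sqrt(B(694, 23*(-13)) + S(-167))) = sqrt(3094012 + sqrt(-1478 - 49)) = sqrt(3094012 + sqrt(-1527)) = sqrt(3094012 + I*sqrt(1527))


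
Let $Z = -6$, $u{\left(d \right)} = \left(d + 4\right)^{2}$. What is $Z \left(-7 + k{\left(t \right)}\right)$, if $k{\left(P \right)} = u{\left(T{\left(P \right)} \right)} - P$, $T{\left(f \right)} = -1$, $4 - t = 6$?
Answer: $-24$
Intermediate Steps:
$t = -2$ ($t = 4 - 6 = -2$)
$u{\left(d \right)} = \left(4 + d\right)^{2}$
$k{\left(P \right)} = 9 - P$ ($k{\left(P \right)} = \left(4 - 1\right)^{2} - P = 3^{2} - P = 9 - P$)
$Z \left(-7 + k{\left(t \right)}\right) = - 6 \left(-7 + \left(9 - -2\right)\right) = - 6 \left(-7 + \left(9 + 2\right)\right) = - 6 \left(-7 + 11\right) = \left(-6\right) 4 = -24$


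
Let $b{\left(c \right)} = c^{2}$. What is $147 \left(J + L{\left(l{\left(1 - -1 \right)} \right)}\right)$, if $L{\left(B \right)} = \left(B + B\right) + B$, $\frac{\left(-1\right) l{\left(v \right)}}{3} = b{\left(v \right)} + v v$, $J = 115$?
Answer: $6321$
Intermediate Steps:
$l{\left(v \right)} = - 6 v^{2}$ ($l{\left(v \right)} = - 3 \left(v^{2} + v v\right) = - 3 \left(v^{2} + v^{2}\right) = - 3 \cdot 2 v^{2} = - 6 v^{2}$)
$L{\left(B \right)} = 3 B$ ($L{\left(B \right)} = 2 B + B = 3 B$)
$147 \left(J + L{\left(l{\left(1 - -1 \right)} \right)}\right) = 147 \left(115 + 3 \left(- 6 \left(1 - -1\right)^{2}\right)\right) = 147 \left(115 + 3 \left(- 6 \left(1 + 1\right)^{2}\right)\right) = 147 \left(115 + 3 \left(- 6 \cdot 2^{2}\right)\right) = 147 \left(115 + 3 \left(\left(-6\right) 4\right)\right) = 147 \left(115 + 3 \left(-24\right)\right) = 147 \left(115 - 72\right) = 147 \cdot 43 = 6321$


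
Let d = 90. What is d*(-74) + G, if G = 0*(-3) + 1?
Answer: -6659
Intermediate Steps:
G = 1 (G = 0 + 1 = 1)
d*(-74) + G = 90*(-74) + 1 = -6660 + 1 = -6659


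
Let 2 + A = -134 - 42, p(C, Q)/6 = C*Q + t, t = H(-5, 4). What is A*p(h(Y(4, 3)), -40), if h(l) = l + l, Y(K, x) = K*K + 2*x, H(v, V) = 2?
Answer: 1877544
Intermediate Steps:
t = 2
Y(K, x) = K² + 2*x
h(l) = 2*l
p(C, Q) = 12 + 6*C*Q (p(C, Q) = 6*(C*Q + 2) = 6*(2 + C*Q) = 12 + 6*C*Q)
A = -178 (A = -2 + (-134 - 42) = -2 - 176 = -178)
A*p(h(Y(4, 3)), -40) = -178*(12 + 6*(2*(4² + 2*3))*(-40)) = -178*(12 + 6*(2*(16 + 6))*(-40)) = -178*(12 + 6*(2*22)*(-40)) = -178*(12 + 6*44*(-40)) = -178*(12 - 10560) = -178*(-10548) = 1877544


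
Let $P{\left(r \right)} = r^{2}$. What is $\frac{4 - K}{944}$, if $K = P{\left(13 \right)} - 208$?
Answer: $\frac{43}{944} \approx 0.045551$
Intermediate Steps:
$K = -39$ ($K = 13^{2} - 208 = 169 - 208 = -39$)
$\frac{4 - K}{944} = \frac{4 - -39}{944} = \left(4 + 39\right) \frac{1}{944} = 43 \cdot \frac{1}{944} = \frac{43}{944}$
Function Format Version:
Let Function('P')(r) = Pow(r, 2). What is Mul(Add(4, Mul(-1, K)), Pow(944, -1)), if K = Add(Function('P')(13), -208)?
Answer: Rational(43, 944) ≈ 0.045551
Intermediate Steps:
K = -39 (K = Add(Pow(13, 2), -208) = Add(169, -208) = -39)
Mul(Add(4, Mul(-1, K)), Pow(944, -1)) = Mul(Add(4, Mul(-1, -39)), Pow(944, -1)) = Mul(Add(4, 39), Rational(1, 944)) = Mul(43, Rational(1, 944)) = Rational(43, 944)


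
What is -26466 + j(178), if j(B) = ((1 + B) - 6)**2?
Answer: 3463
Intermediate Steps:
j(B) = (-5 + B)**2
-26466 + j(178) = -26466 + (-5 + 178)**2 = -26466 + 173**2 = -26466 + 29929 = 3463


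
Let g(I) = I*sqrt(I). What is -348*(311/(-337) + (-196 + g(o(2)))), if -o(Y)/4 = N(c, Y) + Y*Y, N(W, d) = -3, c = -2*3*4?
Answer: 23094324/337 + 2784*I ≈ 68529.0 + 2784.0*I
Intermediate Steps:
c = -24 (c = -6*4 = -24)
o(Y) = 12 - 4*Y**2 (o(Y) = -4*(-3 + Y*Y) = -4*(-3 + Y**2) = 12 - 4*Y**2)
g(I) = I**(3/2)
-348*(311/(-337) + (-196 + g(o(2)))) = -348*(311/(-337) + (-196 + (12 - 4*2**2)**(3/2))) = -348*(311*(-1/337) + (-196 + (12 - 4*4)**(3/2))) = -348*(-311/337 + (-196 + (12 - 16)**(3/2))) = -348*(-311/337 + (-196 + (-4)**(3/2))) = -348*(-311/337 + (-196 - 8*I)) = -348*(-66363/337 - 8*I) = 23094324/337 + 2784*I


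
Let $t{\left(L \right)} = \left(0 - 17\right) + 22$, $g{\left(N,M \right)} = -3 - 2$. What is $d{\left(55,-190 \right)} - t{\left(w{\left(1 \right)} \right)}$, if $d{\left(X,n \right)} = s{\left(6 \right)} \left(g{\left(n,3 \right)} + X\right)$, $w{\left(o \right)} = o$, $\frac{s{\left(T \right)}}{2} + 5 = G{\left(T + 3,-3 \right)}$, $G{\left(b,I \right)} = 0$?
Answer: $-505$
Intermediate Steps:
$g{\left(N,M \right)} = -5$ ($g{\left(N,M \right)} = -3 - 2 = -5$)
$s{\left(T \right)} = -10$ ($s{\left(T \right)} = -10 + 2 \cdot 0 = -10 + 0 = -10$)
$d{\left(X,n \right)} = 50 - 10 X$ ($d{\left(X,n \right)} = - 10 \left(-5 + X\right) = 50 - 10 X$)
$t{\left(L \right)} = 5$ ($t{\left(L \right)} = -17 + 22 = 5$)
$d{\left(55,-190 \right)} - t{\left(w{\left(1 \right)} \right)} = \left(50 - 550\right) - 5 = -500 - 5 = -505$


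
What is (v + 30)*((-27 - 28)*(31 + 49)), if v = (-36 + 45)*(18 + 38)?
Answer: -2349600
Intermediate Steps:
v = 504 (v = 9*56 = 504)
(v + 30)*((-27 - 28)*(31 + 49)) = (504 + 30)*((-27 - 28)*(31 + 49)) = 534*(-55*80) = 534*(-4400) = -2349600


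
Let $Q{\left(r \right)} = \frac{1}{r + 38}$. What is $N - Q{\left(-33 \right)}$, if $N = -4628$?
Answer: $- \frac{23141}{5} \approx -4628.2$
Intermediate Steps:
$Q{\left(r \right)} = \frac{1}{38 + r}$
$N - Q{\left(-33 \right)} = -4628 - \frac{1}{38 - 33} = -4628 - \frac{1}{5} = - \frac{23141}{5}$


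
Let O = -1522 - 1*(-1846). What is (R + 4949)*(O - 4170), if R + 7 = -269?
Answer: -17972358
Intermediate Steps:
R = -276 (R = -7 - 269 = -276)
O = 324 (O = -1522 + 1846 = 324)
(R + 4949)*(O - 4170) = (-276 + 4949)*(324 - 4170) = 4673*(-3846) = -17972358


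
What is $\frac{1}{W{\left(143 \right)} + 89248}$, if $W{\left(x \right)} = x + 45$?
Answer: $\frac{1}{89436} \approx 1.1181 \cdot 10^{-5}$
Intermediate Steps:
$W{\left(x \right)} = 45 + x$
$\frac{1}{W{\left(143 \right)} + 89248} = \frac{1}{\left(45 + 143\right) + 89248} = \frac{1}{188 + 89248} = \frac{1}{89436}$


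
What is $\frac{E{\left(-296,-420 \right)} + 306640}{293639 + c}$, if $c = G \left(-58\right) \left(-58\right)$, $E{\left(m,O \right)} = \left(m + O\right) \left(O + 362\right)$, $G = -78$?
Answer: $\frac{348168}{31247} \approx 11.142$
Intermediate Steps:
$E{\left(m,O \right)} = \left(362 + O\right) \left(O + m\right)$ ($E{\left(m,O \right)} = \left(O + m\right) \left(362 + O\right) = \left(362 + O\right) \left(O + m\right)$)
$c = -262392$ ($c = \left(-78\right) \left(-58\right) \left(-58\right) = 4524 \left(-58\right) = -262392$)
$\frac{E{\left(-296,-420 \right)} + 306640}{293639 + c} = \frac{\left(\left(-420\right)^{2} + 362 \left(-420\right) + 362 \left(-296\right) - -124320\right) + 306640}{293639 - 262392} = \frac{\left(176400 - 152040 - 107152 + 124320\right) + 306640}{31247} = \left(41528 + 306640\right) \frac{1}{31247} = 348168 \cdot \frac{1}{31247} = \frac{348168}{31247}$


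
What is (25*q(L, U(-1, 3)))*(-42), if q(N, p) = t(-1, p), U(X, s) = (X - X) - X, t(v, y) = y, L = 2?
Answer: -1050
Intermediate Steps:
U(X, s) = -X (U(X, s) = 0 - X = -X)
q(N, p) = p
(25*q(L, U(-1, 3)))*(-42) = (25*(-1*(-1)))*(-42) = (25*1)*(-42) = 25*(-42) = -1050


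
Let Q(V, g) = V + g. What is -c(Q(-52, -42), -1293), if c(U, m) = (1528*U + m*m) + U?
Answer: -1528123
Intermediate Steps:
c(U, m) = m**2 + 1529*U (c(U, m) = (1528*U + m**2) + U = (m**2 + 1528*U) + U = m**2 + 1529*U)
-c(Q(-52, -42), -1293) = -((-1293)**2 + 1529*(-52 - 42)) = -(1671849 + 1529*(-94)) = -(1671849 - 143726) = -1*1528123 = -1528123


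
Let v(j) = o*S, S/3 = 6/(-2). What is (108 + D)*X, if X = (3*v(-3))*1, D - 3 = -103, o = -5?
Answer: 1080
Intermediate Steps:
D = -100 (D = 3 - 103 = -100)
S = -9 (S = 3*(6/(-2)) = 3*(6*(-1/2)) = 3*(-3) = -9)
v(j) = 45 (v(j) = -5*(-9) = 45)
X = 135 (X = (3*45)*1 = 135*1 = 135)
(108 + D)*X = (108 - 100)*135 = 8*135 = 1080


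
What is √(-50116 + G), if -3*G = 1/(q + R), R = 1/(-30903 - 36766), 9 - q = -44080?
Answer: I*√111520940486497685345005/1491729270 ≈ 223.87*I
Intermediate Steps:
q = 44089 (q = 9 - 1*(-44080) = 9 + 44080 = 44089)
R = -1/67669 (R = 1/(-67669) = -1/67669 ≈ -1.4778e-5)
G = -67669/8950375620 (G = -1/(3*(44089 - 1/67669)) = -1/(3*2983458540/67669) = -⅓*67669/2983458540 = -67669/8950375620 ≈ -7.5605e-6)
√(-50116 + G) = √(-50116 - 67669/8950375620) = √(-448557024639589/8950375620) = I*√111520940486497685345005/1491729270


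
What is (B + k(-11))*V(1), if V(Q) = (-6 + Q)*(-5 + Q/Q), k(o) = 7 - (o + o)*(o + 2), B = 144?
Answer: -940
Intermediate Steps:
k(o) = 7 - 2*o*(2 + o)
V(Q) = 24 - 4*Q (V(Q) = (-6 + Q)*(-5 + 1) = (-6 + Q)*(-4) = 24 - 4*Q)
(B + k(-11))*V(1) = (144 + (7 - 4*(-11) - 2*(-11)²))*(24 - 4*1) = (144 + (7 + 44 - 2*121))*(24 - 4) = (144 + (7 + 44 - 242))*20 = (144 - 191)*20 = -47*20 = -940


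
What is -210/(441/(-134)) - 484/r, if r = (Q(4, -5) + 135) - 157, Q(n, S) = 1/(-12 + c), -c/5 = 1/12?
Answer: 423074/4935 ≈ 85.729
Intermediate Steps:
c = -5/12 ≈ -0.41667
Q(n, S) = -12/149 (Q(n, S) = 1/(-12 - 5/12) = 1/(-149/12) = -12/149)
r = -3290/149 (r = (-12/149 + 135) - 157 = 20103/149 - 157 = -3290/149 ≈ -22.081)
-210/(441/(-134)) - 484/r = -210/(441/(-134)) - 484/(-3290/149) = -210/(441*(-1/134)) - 484*(-149/3290) = -210/(-441/134) + 36058/1645 = -210*(-134/441) + 36058/1645 = 1340/21 + 36058/1645 = 423074/4935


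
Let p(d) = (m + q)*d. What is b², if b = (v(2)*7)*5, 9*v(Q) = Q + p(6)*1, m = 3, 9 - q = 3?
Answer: 3841600/81 ≈ 47427.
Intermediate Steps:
q = 6 (q = 9 - 1*3 = 9 - 3 = 6)
p(d) = 9*d (p(d) = (3 + 6)*d = 9*d)
v(Q) = 6 + Q/9 (v(Q) = (Q + (9*6)*1)/9 = (Q + 54*1)/9 = (Q + 54)/9 = (54 + Q)/9 = 6 + Q/9)
b = 1960/9 (b = ((6 + (⅑)*2)*7)*5 = ((6 + 2/9)*7)*5 = ((56/9)*7)*5 = (392/9)*5 = 1960/9 ≈ 217.78)
b² = (1960/9)² = 3841600/81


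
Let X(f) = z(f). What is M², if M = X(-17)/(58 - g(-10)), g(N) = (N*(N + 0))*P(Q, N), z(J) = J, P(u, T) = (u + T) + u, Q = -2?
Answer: 289/2125764 ≈ 0.00013595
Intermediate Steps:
P(u, T) = T + 2*u (P(u, T) = (T + u) + u = T + 2*u)
X(f) = f
g(N) = N²*(-4 + N) (g(N) = (N*(N + 0))*(N + 2*(-2)) = (N*N)*(N - 4) = N²*(-4 + N))
M = -17/1458 (M = -17/(58 - (-10)²*(-4 - 10)) = -17/(58 - 100*(-14)) = -17/(58 - 1*(-1400)) = -17/(58 + 1400) = -17/1458 ≈ -0.011660)
M² = (-17/1458)² = 289/2125764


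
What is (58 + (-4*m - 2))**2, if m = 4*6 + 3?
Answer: 2704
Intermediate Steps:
m = 27 (m = 24 + 3 = 27)
(58 + (-4*m - 2))**2 = (58 + (-4*27 - 2))**2 = (58 + (-108 - 2))**2 = (58 - 110)**2 = (-52)**2 = 2704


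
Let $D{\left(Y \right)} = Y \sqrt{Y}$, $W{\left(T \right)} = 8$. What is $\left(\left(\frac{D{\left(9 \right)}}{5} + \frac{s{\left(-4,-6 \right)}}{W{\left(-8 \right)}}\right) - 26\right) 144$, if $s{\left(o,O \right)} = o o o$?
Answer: $- \frac{20592}{5} \approx -4118.4$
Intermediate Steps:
$D{\left(Y \right)} = Y^{\frac{3}{2}}$
$s{\left(o,O \right)} = o^{3}$ ($s{\left(o,O \right)} = o^{2} o = o^{3}$)
$\left(\left(\frac{D{\left(9 \right)}}{5} + \frac{s{\left(-4,-6 \right)}}{W{\left(-8 \right)}}\right) - 26\right) 144 = \left(\left(\frac{9^{\frac{3}{2}}}{5} + \frac{\left(-4\right)^{3}}{8}\right) - 26\right) 144 = \left(\left(27 \cdot \frac{1}{5} - 8\right) - 26\right) 144 = \left(\left(\frac{27}{5} - 8\right) - 26\right) 144 = \left(- \frac{13}{5} - 26\right) 144 = \left(- \frac{143}{5}\right) 144 = - \frac{20592}{5}$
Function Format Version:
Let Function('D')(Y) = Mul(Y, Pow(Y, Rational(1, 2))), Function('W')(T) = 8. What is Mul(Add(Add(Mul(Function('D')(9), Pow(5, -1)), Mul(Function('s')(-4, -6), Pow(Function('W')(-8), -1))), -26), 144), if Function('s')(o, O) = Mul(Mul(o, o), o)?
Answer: Rational(-20592, 5) ≈ -4118.4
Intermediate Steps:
Function('D')(Y) = Pow(Y, Rational(3, 2))
Function('s')(o, O) = Pow(o, 3) (Function('s')(o, O) = Mul(Pow(o, 2), o) = Pow(o, 3))
Mul(Add(Add(Mul(Function('D')(9), Pow(5, -1)), Mul(Function('s')(-4, -6), Pow(Function('W')(-8), -1))), -26), 144) = Mul(Add(Add(Mul(Pow(9, Rational(3, 2)), Pow(5, -1)), Mul(Pow(-4, 3), Pow(8, -1))), -26), 144) = Mul(Add(Add(Mul(27, Rational(1, 5)), Mul(-64, Rational(1, 8))), -26), 144) = Mul(Add(Add(Rational(27, 5), -8), -26), 144) = Mul(Add(Rational(-13, 5), -26), 144) = Mul(Rational(-143, 5), 144) = Rational(-20592, 5)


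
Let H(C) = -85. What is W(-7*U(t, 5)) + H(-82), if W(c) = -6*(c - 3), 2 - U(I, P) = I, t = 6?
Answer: -235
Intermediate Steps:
U(I, P) = 2 - I
W(c) = 18 - 6*c (W(c) = -6*(-3 + c) = 18 - 6*c)
W(-7*U(t, 5)) + H(-82) = (18 - (-42)*(2 - 1*6)) - 85 = (18 - (-42)*(2 - 6)) - 85 = (18 - (-42)*(-4)) - 85 = (18 - 6*28) - 85 = (18 - 168) - 85 = -150 - 85 = -235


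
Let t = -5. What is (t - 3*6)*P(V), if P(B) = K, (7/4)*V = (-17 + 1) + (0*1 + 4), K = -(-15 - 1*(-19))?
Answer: 92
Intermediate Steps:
K = -4 (K = -(-15 + 19) = -1*4 = -4)
V = -48/7 (V = 4*((-17 + 1) + (0*1 + 4))/7 = 4*(-16 + (0 + 4))/7 = 4*(-16 + 4)/7 = (4/7)*(-12) = -48/7 ≈ -6.8571)
P(B) = -4
(t - 3*6)*P(V) = (-5 - 3*6)*(-4) = (-5 - 18)*(-4) = -23*(-4) = 92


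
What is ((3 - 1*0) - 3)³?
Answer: 0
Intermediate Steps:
((3 - 1*0) - 3)³ = ((3 + 0) - 3)³ = (3 - 3)³ = 0³ = 0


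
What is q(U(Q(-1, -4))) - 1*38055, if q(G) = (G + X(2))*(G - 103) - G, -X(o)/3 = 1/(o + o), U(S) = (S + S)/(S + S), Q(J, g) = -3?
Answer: -76163/2 ≈ -38082.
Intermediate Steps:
U(S) = 1 (U(S) = (2*S)/((2*S)) = (2*S)*(1/(2*S)) = 1)
X(o) = -3/(2*o) (X(o) = -3/(o + o) = -3*1/(2*o) = -3/(2*o))
q(G) = -G + (-103 + G)*(-3/4 + G) (q(G) = (G - 3/2/2)*(G - 103) - G = (G - 3/2*1/2)*(-103 + G) - G = (G - 3/4)*(-103 + G) - G = (-3/4 + G)*(-103 + G) - G = (-103 + G)*(-3/4 + G) - G = -G + (-103 + G)*(-3/4 + G))
q(U(Q(-1, -4))) - 1*38055 = (309/4 + 1**2 - 419/4*1) - 1*38055 = (309/4 + 1 - 419/4) - 38055 = -53/2 - 38055 = -76163/2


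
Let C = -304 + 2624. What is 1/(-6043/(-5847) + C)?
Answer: 5847/13571083 ≈ 0.00043084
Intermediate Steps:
C = 2320
1/(-6043/(-5847) + C) = 1/(-6043/(-5847) + 2320) = 1/(-6043*(-1/5847) + 2320) = 1/(6043/5847 + 2320) = 1/(13571083/5847) = 5847/13571083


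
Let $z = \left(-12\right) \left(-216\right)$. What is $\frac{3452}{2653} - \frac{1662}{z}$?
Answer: $\frac{756383}{1146096} \approx 0.65996$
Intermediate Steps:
$z = 2592$
$\frac{3452}{2653} - \frac{1662}{z} = \frac{3452}{2653} - \frac{1662}{2592} = 3452 \cdot \frac{1}{2653} - \frac{277}{432} = \frac{3452}{2653} - \frac{277}{432} = \frac{756383}{1146096}$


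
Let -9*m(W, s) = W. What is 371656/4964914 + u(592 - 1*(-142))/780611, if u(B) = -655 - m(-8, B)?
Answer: 1290880484501/17440499171043 ≈ 0.074016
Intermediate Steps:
m(W, s) = -W/9
u(B) = -5903/9 (u(B) = -655 - (-1)*(-8)/9 = -655 - 1*8/9 = -655 - 8/9 = -5903/9)
371656/4964914 + u(592 - 1*(-142))/780611 = 371656/4964914 - 5903/9/780611 = 371656*(1/4964914) - 5903/9*1/780611 = 185828/2482457 - 5903/7025499 = 1290880484501/17440499171043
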